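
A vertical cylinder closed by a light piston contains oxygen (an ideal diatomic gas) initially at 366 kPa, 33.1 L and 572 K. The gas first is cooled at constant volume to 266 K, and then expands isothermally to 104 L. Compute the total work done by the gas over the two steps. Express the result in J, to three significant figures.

W_total ≈ 6450 J

Step 1 (isochoric): W = 0 (constant volume).
After step 1: P = 170.2 kPa (V unchanged).
Step 2 (isothermal): W = P₁V₁ ln(V₂/V₁) = (5634) ln(104/33.1) = 6450 J.
W_total = 0 + 6450 = 6450 J.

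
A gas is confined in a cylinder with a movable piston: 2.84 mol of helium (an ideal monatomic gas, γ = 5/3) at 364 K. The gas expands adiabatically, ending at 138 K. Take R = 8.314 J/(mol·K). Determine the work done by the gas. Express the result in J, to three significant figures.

W ≈ 8000 J

Adiabatic ⇒ Q = 0, so W_by = −ΔU = nCᵥ(T₁ − T₂).
Cᵥ = 3R/2 = 12.47 J/(mol·K).
W = (2.84)(12.47)(364 − 138) = 8004 J.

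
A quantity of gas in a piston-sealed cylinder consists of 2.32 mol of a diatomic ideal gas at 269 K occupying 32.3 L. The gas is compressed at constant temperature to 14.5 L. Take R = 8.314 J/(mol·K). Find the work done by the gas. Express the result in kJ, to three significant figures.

Isothermal: W = nRT ln(V₂/V₁).
W = (2.32)(8.314)(269) × ln(14.5/32.3)
  = 5189 × -0.8009
W_by_gas = -4156 J.

W ≈ -4.16 kJ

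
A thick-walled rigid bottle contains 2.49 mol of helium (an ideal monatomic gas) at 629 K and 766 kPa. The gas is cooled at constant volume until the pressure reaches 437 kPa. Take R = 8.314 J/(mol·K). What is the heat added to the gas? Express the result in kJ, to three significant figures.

Q ≈ -8.39 kJ

Constant volume ⇒ W = 0, so Q = ΔU = nCᵥΔT with Cᵥ = 3R/2 = 12.47 J/(mol·K).
At constant V, T₂/T₁ = P₂/P₁ ⇒ ΔT = T₁(P₂/P₁ − 1) = 629·(437/766 − 1) = -270.2 K.
ΔU = (2.49)(12.47)(-270.2) = -8389 J.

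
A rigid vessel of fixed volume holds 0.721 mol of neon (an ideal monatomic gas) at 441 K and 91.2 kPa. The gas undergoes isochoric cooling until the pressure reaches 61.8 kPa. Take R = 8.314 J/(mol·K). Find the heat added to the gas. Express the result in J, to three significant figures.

Constant volume ⇒ W = 0, so Q = ΔU = nCᵥΔT with Cᵥ = 3R/2 = 12.47 J/(mol·K).
At constant V, T₂/T₁ = P₂/P₁ ⇒ ΔT = T₁(P₂/P₁ − 1) = 441·(61.8/91.2 − 1) = -142.2 K.
ΔU = (0.721)(12.47)(-142.2) = -1278 J.

Q ≈ -1280 J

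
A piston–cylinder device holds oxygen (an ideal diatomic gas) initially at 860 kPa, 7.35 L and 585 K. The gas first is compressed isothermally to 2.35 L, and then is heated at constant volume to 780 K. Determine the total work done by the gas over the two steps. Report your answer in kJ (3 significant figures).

W_total ≈ -7.21 kJ

Step 1 (isothermal): W = P₁V₁ ln(V₂/V₁) = (6321) ln(2.35/7.35) = -7208 J.
Step 2 (isochoric): W = 0 (constant volume).
W_total = -7208 + 0 = -7208 J.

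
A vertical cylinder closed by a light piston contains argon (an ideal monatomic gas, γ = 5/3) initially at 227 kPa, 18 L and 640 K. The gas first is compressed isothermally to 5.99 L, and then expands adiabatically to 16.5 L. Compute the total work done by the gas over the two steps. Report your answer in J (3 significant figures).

W_total ≈ -1490 J

Step 1 (isothermal): W = P₁V₁ ln(V₂/V₁) = (4086) ln(5.99/18) = -4496 J.
After step 1: P = 682.1 kPa, V = 5.99 L, T = 640 K.
Step 2 (adiabatic): W = (P₁V₁ − P₂V₂)/(γ−1) = (4086 − 2079)/0.667 = 3010 J.
W_total = -4496 + 3010 = -1486 J.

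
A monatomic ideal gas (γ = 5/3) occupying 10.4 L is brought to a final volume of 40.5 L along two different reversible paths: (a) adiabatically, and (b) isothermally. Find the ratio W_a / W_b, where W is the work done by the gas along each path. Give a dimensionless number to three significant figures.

Path (a) adiabatic: W = P₁V₁(1 − (V₁/V₂)^(γ−1))/(γ−1) → W_a/(P₁V₁) = 0.894.
Path (b) isothermal: W = P₁V₁ ln(V₂/V₁) → W_b/(P₁V₁) = 1.359.
W_a / W_b = 0.894 / 1.359 = 0.6576.

W_a / W_b ≈ 0.658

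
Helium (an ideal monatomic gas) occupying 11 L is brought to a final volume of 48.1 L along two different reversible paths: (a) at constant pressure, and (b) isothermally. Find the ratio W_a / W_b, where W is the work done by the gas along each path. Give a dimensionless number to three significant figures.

Path (a) isobaric: W = P₁(V₂ − V₁) → W_a/(P₁V₁) = 3.373.
Path (b) isothermal: W = P₁V₁ ln(V₂/V₁) → W_b/(P₁V₁) = 1.475.
W_a / W_b = 3.373 / 1.475 = 2.286.

W_a / W_b ≈ 2.29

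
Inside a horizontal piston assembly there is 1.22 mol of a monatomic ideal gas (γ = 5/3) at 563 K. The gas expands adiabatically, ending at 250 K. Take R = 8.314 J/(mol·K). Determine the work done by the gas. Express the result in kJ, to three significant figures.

W ≈ 4.76 kJ

Adiabatic ⇒ Q = 0, so W_by = −ΔU = nCᵥ(T₁ − T₂).
Cᵥ = 3R/2 = 12.47 J/(mol·K).
W = (1.22)(12.47)(563 − 250) = 4762 J.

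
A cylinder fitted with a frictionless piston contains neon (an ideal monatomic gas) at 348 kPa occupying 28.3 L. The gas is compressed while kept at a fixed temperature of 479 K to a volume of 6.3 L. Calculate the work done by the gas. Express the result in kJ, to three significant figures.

Isothermal: W = nRT ln(V₂/V₁) = P₁V₁ ln(V₂/V₁).
P₁V₁ = (348 kPa)(28.3 L) = 9848 J.
W = 9848 × ln(6.3/28.3) = 9848 × -1.502
W_by_gas = -14795 J.

W ≈ -14.8 kJ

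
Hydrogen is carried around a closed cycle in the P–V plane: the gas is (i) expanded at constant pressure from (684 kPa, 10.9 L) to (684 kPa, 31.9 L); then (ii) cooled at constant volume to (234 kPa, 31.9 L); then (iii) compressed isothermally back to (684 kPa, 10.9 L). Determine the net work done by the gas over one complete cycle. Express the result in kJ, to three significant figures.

W_net ≈ 6.35 kJ

Leg (i): W = PΔV = (684)(31.9 − 10.9) = 14364 J.
Leg (ii): W = 0.
Leg (iii): W = PᵢVᵢ ln(V_f/Vᵢ) = (7465) ln(10.9/31.9) = -8016 J.
W_net = 14364 − 8016 = 6348 J.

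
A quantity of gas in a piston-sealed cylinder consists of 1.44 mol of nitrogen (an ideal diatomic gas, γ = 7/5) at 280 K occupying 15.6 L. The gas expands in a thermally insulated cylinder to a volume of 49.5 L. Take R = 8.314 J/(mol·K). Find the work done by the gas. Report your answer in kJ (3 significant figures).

Adiabatic: TV^(γ−1) = const with γ = 7/5.
T₂ = T₁ (V₁/V₂)^(γ−1) = 280 × (15.6/49.5)^0.4 = 280 × 0.6301 = 176.4 K.
W_by = nCᵥ(T₁ − T₂) = (1.44)(20.79)(280 − 176.4) = 3100 J.

W ≈ 3.10 kJ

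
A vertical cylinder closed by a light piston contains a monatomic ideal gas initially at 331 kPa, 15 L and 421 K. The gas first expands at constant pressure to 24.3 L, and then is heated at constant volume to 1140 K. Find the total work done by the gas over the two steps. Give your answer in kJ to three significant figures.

Step 1 (isobaric): W = PΔV = (331 kPa)(24.3 − 15 L) = 3078 J.
Step 2 (isochoric): W = 0 (constant volume).
W_total = 3078 + 0 = 3078 J.

W_total ≈ 3.08 kJ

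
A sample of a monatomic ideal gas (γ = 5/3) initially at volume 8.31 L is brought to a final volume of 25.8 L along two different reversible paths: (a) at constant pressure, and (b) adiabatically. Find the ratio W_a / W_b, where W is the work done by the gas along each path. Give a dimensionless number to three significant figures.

Path (a) isobaric: W = P₁(V₂ − V₁) → W_a/(P₁V₁) = 2.105.
Path (b) adiabatic: W = P₁V₁(1 − (V₁/V₂)^(γ−1))/(γ−1) → W_b/(P₁V₁) = 0.7952.
W_a / W_b = 2.105 / 0.7952 = 2.647.

W_a / W_b ≈ 2.65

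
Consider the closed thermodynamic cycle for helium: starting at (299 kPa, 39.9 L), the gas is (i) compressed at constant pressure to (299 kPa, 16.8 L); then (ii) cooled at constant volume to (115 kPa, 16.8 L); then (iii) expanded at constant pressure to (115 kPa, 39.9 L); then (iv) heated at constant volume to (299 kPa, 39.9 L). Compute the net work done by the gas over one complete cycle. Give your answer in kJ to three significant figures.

W_net ≈ -4.25 kJ

Constant-volume legs do no work.
W(i) = (299)(16.8 − 39.9) = -6907 J; W(iii) = (115)(39.9 − 16.8) = 2656 J.
W_net = -6907 + 2656 = -4250 J (the counter-clockwise enclosed area).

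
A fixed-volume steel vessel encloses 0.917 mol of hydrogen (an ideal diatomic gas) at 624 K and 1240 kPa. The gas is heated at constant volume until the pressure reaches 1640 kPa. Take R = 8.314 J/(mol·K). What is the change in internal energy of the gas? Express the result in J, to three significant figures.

Constant volume ⇒ W = 0, so Q = ΔU = nCᵥΔT with Cᵥ = 5R/2 = 20.79 J/(mol·K).
At constant V, T₂/T₁ = P₂/P₁ ⇒ ΔT = T₁(P₂/P₁ − 1) = 624·(1640/1240 − 1) = 201.3 K.
ΔU = (0.917)(20.79)(201.3) = 3837 J.

ΔU ≈ 3840 J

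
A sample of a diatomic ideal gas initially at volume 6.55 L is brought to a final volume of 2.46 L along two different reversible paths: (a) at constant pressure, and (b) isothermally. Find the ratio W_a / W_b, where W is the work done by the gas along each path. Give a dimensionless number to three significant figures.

Path (a) isobaric: W = P₁(V₂ − V₁) → W_a/(P₁V₁) = -0.6244.
Path (b) isothermal: W = P₁V₁ ln(V₂/V₁) → W_b/(P₁V₁) = -0.9793.
W_a / W_b = -0.6244 / -0.9793 = 0.6376.

W_a / W_b ≈ 0.638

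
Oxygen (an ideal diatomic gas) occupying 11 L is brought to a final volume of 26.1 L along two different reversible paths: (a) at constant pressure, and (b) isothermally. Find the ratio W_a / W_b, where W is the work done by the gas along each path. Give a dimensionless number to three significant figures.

W_a / W_b ≈ 1.59

Path (a) isobaric: W = P₁(V₂ − V₁) → W_a/(P₁V₁) = 1.373.
Path (b) isothermal: W = P₁V₁ ln(V₂/V₁) → W_b/(P₁V₁) = 0.864.
W_a / W_b = 1.373 / 0.864 = 1.589.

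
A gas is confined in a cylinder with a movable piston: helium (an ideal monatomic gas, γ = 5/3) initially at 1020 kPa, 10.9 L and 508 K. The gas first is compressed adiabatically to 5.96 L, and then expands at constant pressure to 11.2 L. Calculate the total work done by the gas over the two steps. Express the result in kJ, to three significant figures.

W_total ≈ 6.35 kJ

Step 1 (adiabatic): W = (P₁V₁ − P₂V₂)/(γ−1) = (11118 − 16627)/0.667 = -8263 J.
After step 1: P = 2790 kPa, V = 5.96 L, T = 759.7 K.
Step 2 (isobaric): W = PΔV = (2790 kPa)(11.2 − 5.96 L) = 14618 J.
W_total = -8263 + 14618 = 6355 J.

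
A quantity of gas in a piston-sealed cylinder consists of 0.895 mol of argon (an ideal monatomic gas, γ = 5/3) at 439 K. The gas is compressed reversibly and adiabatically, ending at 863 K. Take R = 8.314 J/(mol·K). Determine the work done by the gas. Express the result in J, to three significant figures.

W ≈ -4730 J

Adiabatic ⇒ Q = 0, so W_by = −ΔU = nCᵥ(T₁ − T₂).
Cᵥ = 3R/2 = 12.47 J/(mol·K).
W = (0.895)(12.47)(439 − 863) = -4732 J.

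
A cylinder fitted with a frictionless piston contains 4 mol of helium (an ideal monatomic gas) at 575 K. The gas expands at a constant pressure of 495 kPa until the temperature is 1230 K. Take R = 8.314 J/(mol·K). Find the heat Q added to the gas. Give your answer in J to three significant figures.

Isobaric: W = nRΔT = (4)(8.314)(655) = 21783 J.
ΔU = nCᵥΔT with Cᵥ = 3R/2: ΔU = (4)(12.47)(655) = 32674 J.
Q = ΔU + W = 32674 + 21783 = 54457 J.

Q ≈ 54500 J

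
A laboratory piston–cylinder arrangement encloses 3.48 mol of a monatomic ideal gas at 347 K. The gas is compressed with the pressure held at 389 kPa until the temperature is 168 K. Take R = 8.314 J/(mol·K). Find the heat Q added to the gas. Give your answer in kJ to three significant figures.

Isobaric: W = nRΔT = (3.48)(8.314)(-179) = -5179 J.
ΔU = nCᵥΔT with Cᵥ = 3R/2: ΔU = (3.48)(12.47)(-179) = -7768 J.
Q = ΔU + W = -7768 − 5179 = -12947 J.

Q ≈ -12.9 kJ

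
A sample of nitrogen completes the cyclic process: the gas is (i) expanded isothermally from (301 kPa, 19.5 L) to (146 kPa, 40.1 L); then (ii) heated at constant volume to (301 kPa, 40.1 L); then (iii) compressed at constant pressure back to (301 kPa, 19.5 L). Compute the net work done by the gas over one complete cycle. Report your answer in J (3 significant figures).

Leg (i): W = PᵢVᵢ ln(V_f/Vᵢ) = (5870) ln(40.1/19.5) = 4232 J.
Leg (ii): W = 0.
Leg (iii): W = PΔV = (301)(19.5 − 40.1) = -6201 J.
W_net = 4232 − 6201 = -1969 J.

W_net ≈ -1970 J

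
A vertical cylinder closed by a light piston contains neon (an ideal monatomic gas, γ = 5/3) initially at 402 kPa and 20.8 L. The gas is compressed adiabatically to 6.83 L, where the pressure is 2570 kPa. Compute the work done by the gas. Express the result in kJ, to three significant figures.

W ≈ -13.8 kJ

Adiabatic: W = (P₁V₁ − P₂V₂)/(γ − 1) with γ = 5/3.
P₁V₁ = 8362 J, P₂V₂ = 17553 J.
W = (8362 − 17553) / 0.6667 = -13787 J.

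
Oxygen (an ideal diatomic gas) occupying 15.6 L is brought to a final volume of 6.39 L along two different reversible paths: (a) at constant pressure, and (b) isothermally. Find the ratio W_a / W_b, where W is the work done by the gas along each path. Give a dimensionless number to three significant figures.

W_a / W_b ≈ 0.661

Path (a) isobaric: W = P₁(V₂ − V₁) → W_a/(P₁V₁) = -0.5904.
Path (b) isothermal: W = P₁V₁ ln(V₂/V₁) → W_b/(P₁V₁) = -0.8925.
W_a / W_b = -0.5904 / -0.8925 = 0.6615.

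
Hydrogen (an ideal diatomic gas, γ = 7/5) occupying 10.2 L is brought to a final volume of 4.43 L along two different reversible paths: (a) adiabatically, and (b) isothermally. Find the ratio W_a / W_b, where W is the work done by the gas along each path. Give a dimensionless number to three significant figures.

W_a / W_b ≈ 1.19

Path (a) adiabatic: W = P₁V₁(1 − (V₁/V₂)^(γ−1))/(γ−1) → W_a/(P₁V₁) = -0.9899.
Path (b) isothermal: W = P₁V₁ ln(V₂/V₁) → W_b/(P₁V₁) = -0.834.
W_a / W_b = -0.9899 / -0.834 = 1.187.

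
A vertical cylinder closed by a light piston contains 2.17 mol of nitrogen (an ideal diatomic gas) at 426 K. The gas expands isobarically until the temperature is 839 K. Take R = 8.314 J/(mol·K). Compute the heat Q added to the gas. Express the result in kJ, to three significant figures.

Q ≈ 26.1 kJ

Isobaric: W = nRΔT = (2.17)(8.314)(413) = 7451 J.
ΔU = nCᵥΔT with Cᵥ = 5R/2: ΔU = (2.17)(20.79)(413) = 18628 J.
Q = ΔU + W = 18628 + 7451 = 26079 J.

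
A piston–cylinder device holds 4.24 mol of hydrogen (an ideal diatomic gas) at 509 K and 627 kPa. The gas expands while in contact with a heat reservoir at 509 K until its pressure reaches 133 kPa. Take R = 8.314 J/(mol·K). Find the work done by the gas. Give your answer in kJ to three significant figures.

W ≈ 27.8 kJ

Isothermal process: W = nRT ln(V₂/V₁) = nRT ln(P₁/P₂).
W = (4.24)(8.314)(509) × ln(627/133)
  = 17943 × ln(4.714) = 17943 × 1.551
W_by_gas = 27822 J.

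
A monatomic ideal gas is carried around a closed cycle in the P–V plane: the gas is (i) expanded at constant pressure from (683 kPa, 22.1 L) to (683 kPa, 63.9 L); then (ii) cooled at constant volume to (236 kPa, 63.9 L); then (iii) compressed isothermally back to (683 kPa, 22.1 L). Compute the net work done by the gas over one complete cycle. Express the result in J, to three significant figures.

W_net ≈ 12500 J

Leg (i): W = PΔV = (683)(63.9 − 22.1) = 28549 J.
Leg (ii): W = 0.
Leg (iii): W = PᵢVᵢ ln(V_f/Vᵢ) = (15080) ln(22.1/63.9) = -16011 J.
W_net = 28549 − 16011 = 12538 J.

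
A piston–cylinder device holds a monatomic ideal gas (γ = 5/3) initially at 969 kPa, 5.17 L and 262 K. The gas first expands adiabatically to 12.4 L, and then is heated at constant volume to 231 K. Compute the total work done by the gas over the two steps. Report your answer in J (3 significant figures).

W_total ≈ 3320 J

Step 1 (adiabatic): W = (P₁V₁ − P₂V₂)/(γ−1) = (5010 − 2796)/0.667 = 3321 J.
Step 2 (isochoric): W = 0 (constant volume).
W_total = 3321 + 0 = 3321 J.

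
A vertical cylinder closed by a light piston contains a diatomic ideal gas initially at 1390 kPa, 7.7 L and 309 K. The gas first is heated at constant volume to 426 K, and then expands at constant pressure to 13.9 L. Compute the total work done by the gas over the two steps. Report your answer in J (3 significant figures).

Step 1 (isochoric): W = 0 (constant volume).
After step 1: P = 1916 kPa (V unchanged).
Step 2 (isobaric): W = PΔV = (1916 kPa)(13.9 − 7.7 L) = 11881 J.
W_total = 0 + 11881 = 11881 J.

W_total ≈ 11900 J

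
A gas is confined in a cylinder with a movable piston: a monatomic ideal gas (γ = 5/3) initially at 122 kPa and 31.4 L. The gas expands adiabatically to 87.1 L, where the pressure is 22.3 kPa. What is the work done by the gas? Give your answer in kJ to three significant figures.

Adiabatic: W = (P₁V₁ − P₂V₂)/(γ − 1) with γ = 5/3.
P₁V₁ = 3831 J, P₂V₂ = 1942 J.
W = (3831 − 1942) / 0.6667 = 2833 J.

W ≈ 2.83 kJ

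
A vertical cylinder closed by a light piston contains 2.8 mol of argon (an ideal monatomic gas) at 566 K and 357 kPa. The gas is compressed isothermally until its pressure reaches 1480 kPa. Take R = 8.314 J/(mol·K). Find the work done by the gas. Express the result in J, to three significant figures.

Isothermal process: W = nRT ln(V₂/V₁) = nRT ln(P₁/P₂).
W = (2.8)(8.314)(566) × ln(357/1480)
  = 13176 × ln(0.2412) = 13176 × -1.422
W_by_gas = -18737 J.

W ≈ -18700 J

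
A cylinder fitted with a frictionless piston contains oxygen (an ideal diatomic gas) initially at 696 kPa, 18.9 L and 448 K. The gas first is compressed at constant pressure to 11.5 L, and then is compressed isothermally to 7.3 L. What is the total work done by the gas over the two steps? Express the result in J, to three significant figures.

Step 1 (isobaric): W = PΔV = (696 kPa)(11.5 − 18.9 L) = -5150 J.
After step 1: P = 696 kPa, V = 11.5 L, T = 272.6 K.
Step 2 (isothermal): W = P₁V₁ ln(V₂/V₁) = (8004) ln(7.3/11.5) = -3638 J.
W_total = -5150 − 3638 = -8788 J.

W_total ≈ -8790 J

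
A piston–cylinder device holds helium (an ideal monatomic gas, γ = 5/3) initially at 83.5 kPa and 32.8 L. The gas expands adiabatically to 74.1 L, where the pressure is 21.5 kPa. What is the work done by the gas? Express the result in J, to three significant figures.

Adiabatic: W = (P₁V₁ − P₂V₂)/(γ − 1) with γ = 5/3.
P₁V₁ = 2739 J, P₂V₂ = 1593 J.
W = (2739 − 1593) / 0.6667 = 1718 J.

W ≈ 1720 J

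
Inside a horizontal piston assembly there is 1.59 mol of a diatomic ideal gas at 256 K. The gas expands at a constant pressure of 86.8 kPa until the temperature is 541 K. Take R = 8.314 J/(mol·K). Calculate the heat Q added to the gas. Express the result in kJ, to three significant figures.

Isobaric: W = nRΔT = (1.59)(8.314)(285) = 3767 J.
ΔU = nCᵥΔT with Cᵥ = 5R/2: ΔU = (1.59)(20.79)(285) = 9419 J.
Q = ΔU + W = 9419 + 3767 = 13186 J.

Q ≈ 13.2 kJ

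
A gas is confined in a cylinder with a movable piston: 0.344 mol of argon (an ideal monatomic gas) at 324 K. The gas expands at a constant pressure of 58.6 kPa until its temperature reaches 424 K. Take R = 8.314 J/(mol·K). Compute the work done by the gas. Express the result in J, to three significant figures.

W ≈ 286 J

Isobaric: W = P ΔV = nR ΔT.
W = (0.344)(8.314)(424 − 324) = 286 J.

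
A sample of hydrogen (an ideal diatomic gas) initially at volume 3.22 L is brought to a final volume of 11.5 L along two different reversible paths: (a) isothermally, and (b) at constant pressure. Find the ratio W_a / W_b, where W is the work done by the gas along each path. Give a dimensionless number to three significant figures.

W_a / W_b ≈ 0.495

Path (a) isothermal: W = P₁V₁ ln(V₂/V₁) → W_a/(P₁V₁) = 1.273.
Path (b) isobaric: W = P₁(V₂ − V₁) → W_b/(P₁V₁) = 2.571.
W_a / W_b = 1.273 / 2.571 = 0.495.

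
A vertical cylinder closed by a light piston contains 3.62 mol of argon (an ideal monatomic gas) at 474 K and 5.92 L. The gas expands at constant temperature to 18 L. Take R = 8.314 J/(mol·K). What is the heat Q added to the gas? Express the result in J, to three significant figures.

Isothermal ⇒ ΔU = 0, so Q = W = nRT ln(V₂/V₁).
Q = (3.62)(8.314)(474) ln(18/5.92) = 14266 × 1.112 = 15864 J.

Q ≈ 15900 J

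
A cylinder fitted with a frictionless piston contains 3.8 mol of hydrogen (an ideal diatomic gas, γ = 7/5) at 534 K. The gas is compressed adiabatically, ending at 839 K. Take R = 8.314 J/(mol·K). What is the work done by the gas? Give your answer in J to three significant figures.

Adiabatic ⇒ Q = 0, so W_by = −ΔU = nCᵥ(T₁ − T₂).
Cᵥ = 5R/2 = 20.79 J/(mol·K).
W = (3.8)(20.79)(534 − 839) = -24090 J.

W ≈ -24100 J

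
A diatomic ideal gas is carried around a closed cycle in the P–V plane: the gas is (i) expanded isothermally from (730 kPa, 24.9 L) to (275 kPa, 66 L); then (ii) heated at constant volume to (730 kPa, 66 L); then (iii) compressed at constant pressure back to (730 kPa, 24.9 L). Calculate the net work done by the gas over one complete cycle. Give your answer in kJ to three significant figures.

Leg (i): W = PᵢVᵢ ln(V_f/Vᵢ) = (18177) ln(66/24.9) = 17719 J.
Leg (ii): W = 0.
Leg (iii): W = PΔV = (730)(24.9 − 66) = -30003 J.
W_net = 17719 − 30003 = -12284 J.

W_net ≈ -12.3 kJ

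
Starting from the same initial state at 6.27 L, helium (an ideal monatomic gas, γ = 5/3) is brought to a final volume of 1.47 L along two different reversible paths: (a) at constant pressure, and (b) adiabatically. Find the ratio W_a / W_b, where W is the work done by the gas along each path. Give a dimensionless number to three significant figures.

W_a / W_b ≈ 0.313

Path (a) isobaric: W = P₁(V₂ − V₁) → W_a/(P₁V₁) = -0.7656.
Path (b) adiabatic: W = P₁V₁(1 − (V₁/V₂)^(γ−1))/(γ−1) → W_b/(P₁V₁) = -2.445.
W_a / W_b = -0.7656 / -2.445 = 0.3131.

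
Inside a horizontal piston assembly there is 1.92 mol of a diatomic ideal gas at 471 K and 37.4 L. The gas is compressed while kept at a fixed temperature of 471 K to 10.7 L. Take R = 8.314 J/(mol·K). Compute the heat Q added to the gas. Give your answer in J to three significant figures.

Isothermal ⇒ ΔU = 0, so Q = W = nRT ln(V₂/V₁).
Q = (1.92)(8.314)(471) ln(10.7/37.4) = 7519 × -1.251 = -9409 J.

Q ≈ -9410 J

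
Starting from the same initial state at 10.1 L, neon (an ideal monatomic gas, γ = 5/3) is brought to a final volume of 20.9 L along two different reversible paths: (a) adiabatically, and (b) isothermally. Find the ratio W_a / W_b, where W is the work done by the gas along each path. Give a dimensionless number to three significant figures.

W_a / W_b ≈ 0.792

Path (a) adiabatic: W = P₁V₁(1 − (V₁/V₂)^(γ−1))/(γ−1) → W_a/(P₁V₁) = 0.5763.
Path (b) isothermal: W = P₁V₁ ln(V₂/V₁) → W_b/(P₁V₁) = 0.7272.
W_a / W_b = 0.5763 / 0.7272 = 0.7924.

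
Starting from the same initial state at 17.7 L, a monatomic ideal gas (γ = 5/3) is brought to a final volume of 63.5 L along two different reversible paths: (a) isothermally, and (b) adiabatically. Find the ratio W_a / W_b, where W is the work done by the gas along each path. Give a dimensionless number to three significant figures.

W_a / W_b ≈ 1.49

Path (a) isothermal: W = P₁V₁ ln(V₂/V₁) → W_a/(P₁V₁) = 1.277.
Path (b) adiabatic: W = P₁V₁(1 − (V₁/V₂)^(γ−1))/(γ−1) → W_b/(P₁V₁) = 0.8599.
W_a / W_b = 1.277 / 0.8599 = 1.486.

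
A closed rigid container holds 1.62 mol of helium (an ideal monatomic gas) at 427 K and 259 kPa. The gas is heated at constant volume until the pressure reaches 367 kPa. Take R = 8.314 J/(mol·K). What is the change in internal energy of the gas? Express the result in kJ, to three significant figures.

Constant volume ⇒ W = 0, so Q = ΔU = nCᵥΔT with Cᵥ = 3R/2 = 12.47 J/(mol·K).
At constant V, T₂/T₁ = P₂/P₁ ⇒ ΔT = T₁(P₂/P₁ − 1) = 427·(367/259 − 1) = 178.1 K.
ΔU = (1.62)(12.47)(178.1) = 3597 J.

ΔU ≈ 3.60 kJ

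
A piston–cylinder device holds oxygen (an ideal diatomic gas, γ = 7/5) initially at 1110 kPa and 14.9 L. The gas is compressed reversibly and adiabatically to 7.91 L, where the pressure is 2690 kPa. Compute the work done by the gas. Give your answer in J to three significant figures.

Adiabatic: W = (P₁V₁ − P₂V₂)/(γ − 1) with γ = 7/5.
P₁V₁ = 16539 J, P₂V₂ = 21278 J.
W = (16539 − 21278) / 0.4 = -11847 J.

W ≈ -11800 J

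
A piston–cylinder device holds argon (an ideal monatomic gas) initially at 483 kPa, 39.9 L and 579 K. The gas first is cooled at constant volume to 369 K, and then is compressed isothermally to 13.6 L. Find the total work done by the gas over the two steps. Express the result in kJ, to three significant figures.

Step 1 (isochoric): W = 0 (constant volume).
After step 1: P = 307.8 kPa (V unchanged).
Step 2 (isothermal): W = P₁V₁ ln(V₂/V₁) = (12282) ln(13.6/39.9) = -13219 J.
W_total = 0 − 13219 = -13219 J.

W_total ≈ -13.2 kJ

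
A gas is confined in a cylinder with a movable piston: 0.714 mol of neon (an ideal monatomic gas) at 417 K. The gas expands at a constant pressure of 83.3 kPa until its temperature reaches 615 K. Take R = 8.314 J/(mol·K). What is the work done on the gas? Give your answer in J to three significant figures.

Isobaric: W = P ΔV = nR ΔT.
W = (0.714)(8.314)(615 − 417) = 1175 J.
Work on gas = −W_by = -1175 J.

W ≈ -1180 J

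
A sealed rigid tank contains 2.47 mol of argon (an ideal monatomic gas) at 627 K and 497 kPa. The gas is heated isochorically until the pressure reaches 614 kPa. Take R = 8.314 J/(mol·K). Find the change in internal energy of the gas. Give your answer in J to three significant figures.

ΔU ≈ 4550 J

Constant volume ⇒ W = 0, so Q = ΔU = nCᵥΔT with Cᵥ = 3R/2 = 12.47 J/(mol·K).
At constant V, T₂/T₁ = P₂/P₁ ⇒ ΔT = T₁(P₂/P₁ − 1) = 627·(614/497 − 1) = 147.6 K.
ΔU = (2.47)(12.47)(147.6) = 4547 J.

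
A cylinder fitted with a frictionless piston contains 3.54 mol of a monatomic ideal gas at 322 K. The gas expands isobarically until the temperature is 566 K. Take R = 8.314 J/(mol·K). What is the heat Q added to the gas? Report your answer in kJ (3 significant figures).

Isobaric: W = nRΔT = (3.54)(8.314)(244) = 7181 J.
ΔU = nCᵥΔT with Cᵥ = 3R/2: ΔU = (3.54)(12.47)(244) = 10772 J.
Q = ΔU + W = 10772 + 7181 = 17953 J.

Q ≈ 18.0 kJ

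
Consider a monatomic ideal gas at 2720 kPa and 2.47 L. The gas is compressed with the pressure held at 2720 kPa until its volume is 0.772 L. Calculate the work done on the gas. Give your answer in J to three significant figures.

Isobaric: W = P ΔV.
W = (2720 kPa)(0.772 − 2.47 L) = (2720)(-1.698) = -4619 J.
Work on gas = −W_by = 4619 J.

W ≈ 4620 J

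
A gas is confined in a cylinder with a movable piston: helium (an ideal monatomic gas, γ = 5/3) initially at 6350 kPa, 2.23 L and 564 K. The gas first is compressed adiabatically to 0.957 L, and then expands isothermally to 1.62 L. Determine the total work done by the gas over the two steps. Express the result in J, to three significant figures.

Step 1 (adiabatic): W = (P₁V₁ − P₂V₂)/(γ−1) = (14160 − 24889)/0.667 = -16093 J.
After step 1: P = 26007 kPa, V = 0.957 L, T = 991.3 K.
Step 2 (isothermal): W = P₁V₁ ln(V₂/V₁) = (24889) ln(1.62/0.957) = 13101 J.
W_total = -16093 + 13101 = -2992 J.

W_total ≈ -2990 J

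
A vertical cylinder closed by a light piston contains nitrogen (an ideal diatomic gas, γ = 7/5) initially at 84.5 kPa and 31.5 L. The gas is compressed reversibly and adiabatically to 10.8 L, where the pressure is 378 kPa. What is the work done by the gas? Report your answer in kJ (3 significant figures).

Adiabatic: W = (P₁V₁ − P₂V₂)/(γ − 1) with γ = 7/5.
P₁V₁ = 2662 J, P₂V₂ = 4082 J.
W = (2662 − 4082) / 0.4 = -3552 J.

W ≈ -3.55 kJ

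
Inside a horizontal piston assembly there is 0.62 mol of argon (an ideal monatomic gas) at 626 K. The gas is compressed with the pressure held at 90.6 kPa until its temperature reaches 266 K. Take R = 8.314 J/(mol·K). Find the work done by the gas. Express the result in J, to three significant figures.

W ≈ -1860 J

Isobaric: W = P ΔV = nR ΔT.
W = (0.62)(8.314)(266 − 626) = -1856 J.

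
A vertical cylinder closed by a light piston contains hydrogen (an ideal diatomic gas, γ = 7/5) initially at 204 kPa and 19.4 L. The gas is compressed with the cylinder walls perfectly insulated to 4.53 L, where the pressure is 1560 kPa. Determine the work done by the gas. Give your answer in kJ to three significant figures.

W ≈ -7.77 kJ

Adiabatic: W = (P₁V₁ − P₂V₂)/(γ − 1) with γ = 7/5.
P₁V₁ = 3958 J, P₂V₂ = 7067 J.
W = (3958 − 7067) / 0.4 = -7773 J.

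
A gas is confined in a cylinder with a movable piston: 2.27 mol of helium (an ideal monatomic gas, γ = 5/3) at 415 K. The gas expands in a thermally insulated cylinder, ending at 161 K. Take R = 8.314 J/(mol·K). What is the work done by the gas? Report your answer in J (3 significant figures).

Adiabatic ⇒ Q = 0, so W_by = −ΔU = nCᵥ(T₁ − T₂).
Cᵥ = 3R/2 = 12.47 J/(mol·K).
W = (2.27)(12.47)(415 − 161) = 7191 J.

W ≈ 7190 J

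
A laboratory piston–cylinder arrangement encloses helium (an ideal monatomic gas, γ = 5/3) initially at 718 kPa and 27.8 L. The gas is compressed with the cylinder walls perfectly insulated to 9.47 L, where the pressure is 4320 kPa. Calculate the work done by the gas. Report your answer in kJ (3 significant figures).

W ≈ -31.4 kJ

Adiabatic: W = (P₁V₁ − P₂V₂)/(γ − 1) with γ = 5/3.
P₁V₁ = 19960 J, P₂V₂ = 40910 J.
W = (19960 − 40910) / 0.6667 = -31425 J.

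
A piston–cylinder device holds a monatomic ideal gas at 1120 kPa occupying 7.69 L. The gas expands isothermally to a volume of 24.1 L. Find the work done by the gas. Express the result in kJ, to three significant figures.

Isothermal: W = nRT ln(V₂/V₁) = P₁V₁ ln(V₂/V₁).
P₁V₁ = (1120 kPa)(7.69 L) = 8613 J.
W = 8613 × ln(24.1/7.69) = 8613 × 1.142
W_by_gas = 9838 J.

W ≈ 9.84 kJ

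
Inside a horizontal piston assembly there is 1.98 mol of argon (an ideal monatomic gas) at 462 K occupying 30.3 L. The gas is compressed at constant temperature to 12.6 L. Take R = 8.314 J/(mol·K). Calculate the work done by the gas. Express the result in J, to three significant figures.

W ≈ -6670 J

Isothermal: W = nRT ln(V₂/V₁).
W = (1.98)(8.314)(462) × ln(12.6/30.3)
  = 7605 × -0.8775
W_by_gas = -6673 J.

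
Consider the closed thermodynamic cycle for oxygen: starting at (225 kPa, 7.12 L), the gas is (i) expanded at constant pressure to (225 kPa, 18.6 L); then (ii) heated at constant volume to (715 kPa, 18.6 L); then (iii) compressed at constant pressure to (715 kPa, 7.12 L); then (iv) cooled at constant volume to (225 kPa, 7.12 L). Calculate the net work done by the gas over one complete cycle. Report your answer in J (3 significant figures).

Constant-volume legs do no work.
W(i) = (225)(18.6 − 7.12) = 2583 J; W(iii) = (715)(7.12 − 18.6) = -8208 J.
W_net = 2583 − 8208 = -5625 J (the counter-clockwise enclosed area).

W_net ≈ -5630 J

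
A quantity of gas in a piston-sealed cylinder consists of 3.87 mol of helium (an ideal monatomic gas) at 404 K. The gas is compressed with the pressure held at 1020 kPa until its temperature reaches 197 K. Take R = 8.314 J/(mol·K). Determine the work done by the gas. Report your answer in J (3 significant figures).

W ≈ -6660 J

Isobaric: W = P ΔV = nR ΔT.
W = (3.87)(8.314)(197 − 404) = -6660 J.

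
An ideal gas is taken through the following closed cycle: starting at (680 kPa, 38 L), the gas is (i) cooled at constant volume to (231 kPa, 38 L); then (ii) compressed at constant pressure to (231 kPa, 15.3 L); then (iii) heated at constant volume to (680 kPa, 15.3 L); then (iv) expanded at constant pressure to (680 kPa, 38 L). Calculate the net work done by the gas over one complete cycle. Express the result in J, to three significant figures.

W_net ≈ 10200 J

Constant-volume legs do no work.
W(ii) = (231)(15.3 − 38) = -5244 J; W(iv) = (680)(38 − 15.3) = 15436 J.
W_net = -5244 + 15436 = 10192 J (the clockwise enclosed area).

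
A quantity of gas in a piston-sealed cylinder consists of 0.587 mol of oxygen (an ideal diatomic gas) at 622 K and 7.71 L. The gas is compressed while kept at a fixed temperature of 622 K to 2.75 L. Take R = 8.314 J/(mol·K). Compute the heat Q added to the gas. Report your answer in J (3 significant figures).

Isothermal ⇒ ΔU = 0, so Q = W = nRT ln(V₂/V₁).
Q = (0.587)(8.314)(622) ln(2.75/7.71) = 3036 × -1.031 = -3129 J.

Q ≈ -3130 J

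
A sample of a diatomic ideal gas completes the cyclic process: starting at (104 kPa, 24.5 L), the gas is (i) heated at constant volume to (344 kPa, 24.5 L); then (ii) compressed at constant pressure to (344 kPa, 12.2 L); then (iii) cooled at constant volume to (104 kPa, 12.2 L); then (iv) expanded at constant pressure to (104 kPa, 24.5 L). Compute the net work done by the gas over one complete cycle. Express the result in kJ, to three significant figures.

W_net ≈ -2.95 kJ

Constant-volume legs do no work.
W(ii) = (344)(12.2 − 24.5) = -4231 J; W(iv) = (104)(24.5 − 12.2) = 1279 J.
W_net = -4231 + 1279 = -2952 J (the counter-clockwise enclosed area).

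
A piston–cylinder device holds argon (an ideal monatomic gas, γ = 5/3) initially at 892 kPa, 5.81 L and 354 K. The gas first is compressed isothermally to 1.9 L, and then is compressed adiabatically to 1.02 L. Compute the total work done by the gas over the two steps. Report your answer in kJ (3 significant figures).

W_total ≈ -9.79 kJ

Step 1 (isothermal): W = P₁V₁ ln(V₂/V₁) = (5183) ln(1.9/5.81) = -5793 J.
After step 1: P = 2728 kPa, V = 1.9 L, T = 354 K.
Step 2 (adiabatic): W = (P₁V₁ − P₂V₂)/(γ−1) = (5183 − 7846)/0.667 = -3995 J.
W_total = -5793 − 3995 = -9788 J.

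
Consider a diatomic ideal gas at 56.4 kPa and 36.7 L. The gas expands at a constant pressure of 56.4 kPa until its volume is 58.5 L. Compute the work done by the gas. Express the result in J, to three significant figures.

W ≈ 1230 J

Isobaric: W = P ΔV.
W = (56.4 kPa)(58.5 − 36.7 L) = (56.4)(21.8) = 1230 J.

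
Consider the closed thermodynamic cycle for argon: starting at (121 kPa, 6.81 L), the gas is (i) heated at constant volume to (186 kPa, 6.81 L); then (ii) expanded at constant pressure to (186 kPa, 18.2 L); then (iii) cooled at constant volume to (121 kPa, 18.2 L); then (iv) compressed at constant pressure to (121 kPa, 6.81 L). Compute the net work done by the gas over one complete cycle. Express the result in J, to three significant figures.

Constant-volume legs do no work.
W(ii) = (186)(18.2 − 6.81) = 2119 J; W(iv) = (121)(6.81 − 18.2) = -1378 J.
W_net = 2119 − 1378 = 740.3 J (the clockwise enclosed area).

W_net ≈ 740 J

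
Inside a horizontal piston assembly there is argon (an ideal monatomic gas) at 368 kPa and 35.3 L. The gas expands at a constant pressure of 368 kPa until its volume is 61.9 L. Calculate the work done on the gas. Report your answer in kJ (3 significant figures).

W ≈ -9.79 kJ

Isobaric: W = P ΔV.
W = (368 kPa)(61.9 − 35.3 L) = (368)(26.6) = 9789 J.
Work on gas = −W_by = -9789 J.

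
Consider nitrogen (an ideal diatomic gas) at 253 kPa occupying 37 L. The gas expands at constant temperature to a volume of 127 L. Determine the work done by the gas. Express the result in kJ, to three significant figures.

Isothermal: W = nRT ln(V₂/V₁) = P₁V₁ ln(V₂/V₁).
P₁V₁ = (253 kPa)(37 L) = 9361 J.
W = 9361 × ln(127/37) = 9361 × 1.233
W_by_gas = 11545 J.

W ≈ 11.5 kJ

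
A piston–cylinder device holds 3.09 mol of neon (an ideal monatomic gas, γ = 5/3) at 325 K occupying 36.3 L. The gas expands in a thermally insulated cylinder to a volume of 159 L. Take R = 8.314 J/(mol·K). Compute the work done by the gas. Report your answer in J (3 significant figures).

Adiabatic: TV^(γ−1) = const with γ = 5/3.
T₂ = T₁ (V₁/V₂)^(γ−1) = 325 × (36.3/159)^0.667 = 325 × 0.3735 = 121.4 K.
W_by = nCᵥ(T₁ − T₂) = (3.09)(12.47)(325 − 121.4) = 7846 J.

W ≈ 7850 J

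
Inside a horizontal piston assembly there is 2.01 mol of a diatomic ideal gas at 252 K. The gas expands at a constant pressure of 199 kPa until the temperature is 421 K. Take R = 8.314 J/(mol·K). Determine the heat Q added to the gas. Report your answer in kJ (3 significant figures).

Isobaric: W = nRΔT = (2.01)(8.314)(169) = 2824 J.
ΔU = nCᵥΔT with Cᵥ = 5R/2: ΔU = (2.01)(20.79)(169) = 7060 J.
Q = ΔU + W = 7060 + 2824 = 9885 J.

Q ≈ 9.88 kJ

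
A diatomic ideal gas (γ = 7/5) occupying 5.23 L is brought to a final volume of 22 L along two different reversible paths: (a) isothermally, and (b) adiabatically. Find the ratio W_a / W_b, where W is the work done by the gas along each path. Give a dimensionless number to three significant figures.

W_a / W_b ≈ 1.31

Path (a) isothermal: W = P₁V₁ ln(V₂/V₁) → W_a/(P₁V₁) = 1.437.
Path (b) adiabatic: W = P₁V₁(1 − (V₁/V₂)^(γ−1))/(γ−1) → W_b/(P₁V₁) = 1.093.
W_a / W_b = 1.437 / 1.093 = 1.315.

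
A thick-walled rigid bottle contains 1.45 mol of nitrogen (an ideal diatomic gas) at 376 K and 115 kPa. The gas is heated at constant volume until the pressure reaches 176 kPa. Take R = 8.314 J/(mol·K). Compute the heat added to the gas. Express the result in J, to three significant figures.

Constant volume ⇒ W = 0, so Q = ΔU = nCᵥΔT with Cᵥ = 5R/2 = 20.79 J/(mol·K).
At constant V, T₂/T₁ = P₂/P₁ ⇒ ΔT = T₁(P₂/P₁ − 1) = 376·(176/115 − 1) = 199.4 K.
ΔU = (1.45)(20.79)(199.4) = 6011 J.

Q ≈ 6010 J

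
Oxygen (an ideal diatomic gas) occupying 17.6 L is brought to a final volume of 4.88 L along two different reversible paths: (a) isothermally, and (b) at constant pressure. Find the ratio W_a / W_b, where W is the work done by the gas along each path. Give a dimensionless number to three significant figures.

Path (a) isothermal: W = P₁V₁ ln(V₂/V₁) → W_a/(P₁V₁) = -1.283.
Path (b) isobaric: W = P₁(V₂ − V₁) → W_b/(P₁V₁) = -0.7227.
W_a / W_b = -1.283 / -0.7227 = 1.775.

W_a / W_b ≈ 1.77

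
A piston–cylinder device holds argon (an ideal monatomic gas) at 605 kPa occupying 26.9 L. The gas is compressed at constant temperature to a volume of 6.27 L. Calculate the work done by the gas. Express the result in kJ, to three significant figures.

Isothermal: W = nRT ln(V₂/V₁) = P₁V₁ ln(V₂/V₁).
P₁V₁ = (605 kPa)(26.9 L) = 16274 J.
W = 16274 × ln(6.27/26.9) = 16274 × -1.456
W_by_gas = -23701 J.

W ≈ -23.7 kJ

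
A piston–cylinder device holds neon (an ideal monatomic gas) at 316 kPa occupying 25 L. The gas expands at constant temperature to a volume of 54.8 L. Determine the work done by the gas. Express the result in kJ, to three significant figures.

W ≈ 6.20 kJ

Isothermal: W = nRT ln(V₂/V₁) = P₁V₁ ln(V₂/V₁).
P₁V₁ = (316 kPa)(25 L) = 7900 J.
W = 7900 × ln(54.8/25) = 7900 × 0.7848
W_by_gas = 6200 J.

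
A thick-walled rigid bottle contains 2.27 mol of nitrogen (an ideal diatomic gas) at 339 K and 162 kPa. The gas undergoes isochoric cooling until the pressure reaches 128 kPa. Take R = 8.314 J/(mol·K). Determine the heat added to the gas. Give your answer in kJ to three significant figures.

Constant volume ⇒ W = 0, so Q = ΔU = nCᵥΔT with Cᵥ = 5R/2 = 20.79 J/(mol·K).
At constant V, T₂/T₁ = P₂/P₁ ⇒ ΔT = T₁(P₂/P₁ − 1) = 339·(128/162 − 1) = -71.15 K.
ΔU = (2.27)(20.79)(-71.15) = -3357 J.

Q ≈ -3.36 kJ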